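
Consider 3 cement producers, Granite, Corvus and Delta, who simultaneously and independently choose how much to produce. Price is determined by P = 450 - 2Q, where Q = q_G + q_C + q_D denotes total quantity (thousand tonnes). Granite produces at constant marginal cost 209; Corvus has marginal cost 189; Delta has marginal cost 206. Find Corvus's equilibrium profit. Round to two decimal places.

Granite's profit: π_G = (450 - 2Q)q_G - (209q_G). Setting ∂π_G/∂q_G = 0: 241 - 4q_G - 2(q_C + q_D) = 0.
Corvus's profit: π_C = (450 - 2Q)q_C - (189q_C). Setting ∂π_C/∂q_C = 0: 261 - 4q_C - 2(q_G + q_D) = 0.
Delta's profit: π_D = (450 - 2Q)q_D - (206q_D). Setting ∂π_D/∂q_D = 0: 244 - 4q_D - 2(q_G + q_C) = 0.
Adding the 3 conditions: 746 − 4Q − 4Q = 0, i.e. Q = 373/4.
Back-substituting: q_G = (241 − 373/2)/2 = 109/4, q_C = (261 − 373/2)/2 = 149/4, q_D = (244 − 373/2)/2 = 115/4.
Price P = 450 - 2·(373/4) = 527/2.
Corvus's profit: (527/2 - 189)·(149/4) = 2775.1250.

2775.13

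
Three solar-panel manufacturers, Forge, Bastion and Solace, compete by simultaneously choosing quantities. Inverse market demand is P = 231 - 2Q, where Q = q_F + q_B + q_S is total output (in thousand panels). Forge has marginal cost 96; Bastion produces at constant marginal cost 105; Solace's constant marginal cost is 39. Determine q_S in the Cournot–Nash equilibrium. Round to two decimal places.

Forge's profit: π_F = (231 - 2Q)q_F - (96q_F). Setting ∂π_F/∂q_F = 0: 135 - 4q_F - 2(q_B + q_S) = 0.
Bastion's profit: π_B = (231 - 2Q)q_B - (105q_B). Setting ∂π_B/∂q_B = 0: 126 - 4q_B - 2(q_F + q_S) = 0.
Solace's profit: π_S = (231 - 2Q)q_S - (39q_S). Setting ∂π_S/∂q_S = 0: 192 - 4q_S - 2(q_F + q_B) = 0.
Summing all 3 equations gives 453 − 8Q = 0, hence Q = 453/8.
Back-substituting: q_F = (135 − 453/4)/2 = 87/8, q_B = (126 − 453/4)/2 = 51/8, q_S = (192 − 453/4)/2 = 315/8.

39.38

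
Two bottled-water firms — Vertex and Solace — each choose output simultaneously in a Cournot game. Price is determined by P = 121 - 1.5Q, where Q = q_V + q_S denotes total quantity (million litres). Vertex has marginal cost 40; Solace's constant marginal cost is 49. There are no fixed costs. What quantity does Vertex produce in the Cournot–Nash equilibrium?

20

Vertex's profit: π_V = (121 - 1.5Q)q_V - (40q_V). Setting ∂π_V/∂q_V = 0: 81 - 3q_V - (3/2)(q_S) = 0.
Solace's first-order condition: 72 - 3q_S - (3/2)(q_V) = 0.
Rearranging gives the reaction functions q_V = (81 - (3/2)q_S)/3 and q_S = (72 - (3/2)q_V)/3.
Substituting one into the other gives q_V = 20 and q_S = 14.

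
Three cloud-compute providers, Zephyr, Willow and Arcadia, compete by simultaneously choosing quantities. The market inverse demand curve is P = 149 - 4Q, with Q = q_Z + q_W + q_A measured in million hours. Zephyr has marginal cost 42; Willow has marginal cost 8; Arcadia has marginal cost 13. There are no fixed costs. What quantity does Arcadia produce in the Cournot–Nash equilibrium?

10

Zephyr's profit: π_Z = (149 - 4Q)q_Z - (42q_Z). Setting ∂π_Z/∂q_Z = 0: 107 - 8q_Z - 4(q_W + q_A) = 0.
Willow's first-order condition: 141 - 8q_W - 4(q_Z + q_A) = 0.
Arcadia's first-order condition: 136 - 8q_A - 4(q_Z + q_W) = 0.
Summing all 3 equations gives 384 − 16Q = 0, hence Q = 24.
Back-substituting: q_Z = (107 − 96)/4 = 11/4, q_W = (141 − 96)/4 = 45/4, q_A = (136 − 96)/4 = 10.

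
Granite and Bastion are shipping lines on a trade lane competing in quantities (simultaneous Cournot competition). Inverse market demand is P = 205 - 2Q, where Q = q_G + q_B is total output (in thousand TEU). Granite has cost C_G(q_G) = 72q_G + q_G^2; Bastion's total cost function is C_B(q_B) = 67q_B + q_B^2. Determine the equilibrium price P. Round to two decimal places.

137.25

Granite's profit: π_G = (205 - 2Q)q_G - (72q_G + q_G²). Setting ∂π_G/∂q_G = 0: 133 - 6q_G - 2(q_B) = 0.
Bastion's profit: π_B = (205 - 2Q)q_B - (67q_B + q_B²). Setting ∂π_B/∂q_B = 0: 138 - 6q_B - 2(q_G) = 0.
Rearranging gives the reaction functions q_G = (133 - 2q_B)/6 and q_B = (138 - 2q_G)/6.
Solving the pair: q_G = 261/16, q_B = 281/16.
Total output Q = 271/8, so price P = 205 - 2·(271/8) = 549/4.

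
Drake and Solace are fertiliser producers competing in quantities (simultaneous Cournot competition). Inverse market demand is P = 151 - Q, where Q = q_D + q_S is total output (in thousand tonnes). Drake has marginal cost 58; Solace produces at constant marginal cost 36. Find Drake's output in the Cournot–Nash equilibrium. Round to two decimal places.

23.67

Drake's profit: π_D = (151 - Q)q_D - (58q_D). Setting ∂π_D/∂q_D = 0: 93 - 2q_D - (q_S) = 0.
Solace's profit: π_S = (151 - Q)q_S - (36q_S). Setting ∂π_S/∂q_S = 0: 115 - 2q_S - (q_D) = 0.
So q_D = (93 - q_S)/2 and q_S = (115 - q_D)/2.
Solving the pair: q_D = 71/3, q_S = 137/3.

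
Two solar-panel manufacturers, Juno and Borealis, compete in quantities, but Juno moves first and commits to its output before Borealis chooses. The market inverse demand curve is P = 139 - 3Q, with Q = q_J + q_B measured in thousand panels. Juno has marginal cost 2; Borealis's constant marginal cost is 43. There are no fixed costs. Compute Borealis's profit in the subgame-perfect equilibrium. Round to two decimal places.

4.08

Solve by backward induction. Given q_J, the follower Borealis maximises π_B = (139 - 3q_J - 3q_B)q_B - 43q_B.
Follower FOC: 96 - 3q_J - 6q_B = 0, so q_B(q_J) = (96 - 3q_J)/6.
The leader anticipates this reaction. Substituting into P = 139 - 3Q gives P = 91 - (3/2)q_J, so π_J = (91 - (3/2)q_J)q_J - 2q_J.
The leader's first-order condition 89 - 3q_J = 0 yields q_J = 89/3.
Then q_B = (96 - 3·(89/3))/6 = 7/6.
Price P = 139 - 3·(185/6) = 93/2.
Borealis's profit: (93/2 - 43)·(7/6) = 49/12.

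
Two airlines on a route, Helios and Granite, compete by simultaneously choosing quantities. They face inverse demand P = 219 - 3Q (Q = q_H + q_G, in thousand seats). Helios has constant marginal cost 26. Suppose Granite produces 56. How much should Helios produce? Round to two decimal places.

4.17

With the rival's output fixed at 56, Helios's profit is π_H = (219 - 3·56 - 3q_H)q_H - (26q_H) = (51 - 3q_H)q_H - (26q_H).
∂π_H/∂q_H = 25 - 6q_H = 0, so q_H = 25/6.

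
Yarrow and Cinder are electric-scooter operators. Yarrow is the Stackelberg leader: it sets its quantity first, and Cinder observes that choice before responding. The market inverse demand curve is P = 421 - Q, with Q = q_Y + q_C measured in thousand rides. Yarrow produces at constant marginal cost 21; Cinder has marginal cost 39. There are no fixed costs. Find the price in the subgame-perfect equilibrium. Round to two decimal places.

125.50

Solve by backward induction. Given q_Y, the follower Cinder maximises π_C = (421 - q_Y - q_C)q_C - 39q_C.
Setting the follower's marginal profit to zero, 382 - q_Y - 2q_C = 0, i.e. q_C = (382 - q_Y)/2.
Yarrow substitutes q_C(q_Y) into its own profit: π_Y = q_Y(421 - q_Y - (382 - q_Y)/2) - 21q_Y = (230 - (1/2)q_Y)q_Y - 21q_Y.
Maximising: ∂π_Y/∂q_Y = 209 - q_Y = 0, giving q_Y = 209.
Then q_C = (382 - 209)/2 = 173/2.
Total output Q = 591/2, so price P = 421 - 591/2 = 251/2.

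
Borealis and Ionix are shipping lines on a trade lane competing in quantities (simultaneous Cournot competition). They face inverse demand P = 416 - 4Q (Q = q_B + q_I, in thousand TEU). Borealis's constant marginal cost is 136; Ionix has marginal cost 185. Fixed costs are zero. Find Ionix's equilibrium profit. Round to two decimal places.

Borealis's profit: π_B = (416 - 4Q)q_B - (136q_B). Setting ∂π_B/∂q_B = 0: 280 - 8q_B - 4(q_I) = 0.
Ionix's profit: π_I = (416 - 4Q)q_I - (185q_I). Setting ∂π_I/∂q_I = 0: 231 - 8q_I - 4(q_B) = 0.
So q_B = (280 - 4q_I)/8 and q_I = (231 - 4q_B)/8.
Solving the pair: q_B = 329/12, q_I = 91/6.
Price P = 416 - 4·(511/12) = 737/3.
Ionix's profit: (737/3 - 185)·(91/6) = 920.1111.

920.11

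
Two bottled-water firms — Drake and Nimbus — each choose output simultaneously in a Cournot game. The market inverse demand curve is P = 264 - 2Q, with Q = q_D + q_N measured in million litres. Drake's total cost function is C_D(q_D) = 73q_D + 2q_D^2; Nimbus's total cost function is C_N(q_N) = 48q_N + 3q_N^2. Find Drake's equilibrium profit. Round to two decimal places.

1512.80

Drake's profit: π_D = (264 - 2Q)q_D - (73q_D + 2q_D²). Setting ∂π_D/∂q_D = 0: 191 - 8q_D - 2(q_N) = 0.
Nimbus's first-order condition: 216 - 10q_N - 2(q_D) = 0.
Best responses: q_D = (191 - 2q_N)/8, q_N = (216 - 2q_D)/10.
Substituting one into the other gives q_D = 739/38 and q_N = 673/38.
Price P = 264 - 2·(706/19) = 189.6842.
Drake's profit: 189.6842·(739/38) - 73·(739/38) - 2(739/38)² = 1512.8006.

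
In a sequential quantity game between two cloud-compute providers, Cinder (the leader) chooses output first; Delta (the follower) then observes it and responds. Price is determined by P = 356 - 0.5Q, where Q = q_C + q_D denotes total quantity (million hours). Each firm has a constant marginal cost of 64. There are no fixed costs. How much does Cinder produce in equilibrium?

292

The follower Delta best-responds to any q_C: π_D = (356 - 0.5Q)q_D - 64q_D.
∂π_D/∂q_D = 292 - (1/2)q_C - q_D = 0 gives the reaction function q_D = (292 - (1/2)q_C).
The leader anticipates this reaction. Substituting into P = 356 - 0.5Q gives P = 210 - (1/4)q_C, so π_C = (210 - (1/4)q_C)q_C - 64q_C.
Maximising: ∂π_C/∂q_C = 146 - (1/2)q_C = 0, giving q_C = 292.
Then q_D = (292 - (1/2)·292) = 146.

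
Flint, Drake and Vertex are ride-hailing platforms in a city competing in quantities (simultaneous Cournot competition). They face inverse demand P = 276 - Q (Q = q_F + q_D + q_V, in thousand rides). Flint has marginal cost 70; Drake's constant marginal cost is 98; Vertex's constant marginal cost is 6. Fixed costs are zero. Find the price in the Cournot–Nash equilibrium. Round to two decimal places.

Flint's profit: π_F = (276 - Q)q_F - (70q_F). Setting ∂π_F/∂q_F = 0: 206 - 2q_F - (q_D + q_V) = 0.
Drake's profit: π_D = (276 - Q)q_D - (98q_D). Setting ∂π_D/∂q_D = 0: 178 - 2q_D - (q_F + q_V) = 0.
Vertex's profit: π_V = (276 - Q)q_V - (6q_V). Setting ∂π_V/∂q_V = 0: 270 - 2q_V - (q_F + q_D) = 0.
Summing all 3 equations gives 654 − 4Q = 0, hence Q = 327/2.
Back-substituting: q_F = (206 − 327/2) = 85/2, q_D = (178 − 327/2) = 29/2, q_V = (270 − 327/2) = 213/2.
Total output Q = 327/2, so price P = 276 - 327/2 = 225/2.

112.50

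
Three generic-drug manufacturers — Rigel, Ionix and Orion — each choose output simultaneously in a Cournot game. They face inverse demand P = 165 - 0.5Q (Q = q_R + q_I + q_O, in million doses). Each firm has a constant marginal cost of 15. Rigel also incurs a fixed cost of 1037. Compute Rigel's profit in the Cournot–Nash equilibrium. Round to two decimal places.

1775.50

Each firm earns π_i = (165 - 0.5Q)q_i - 15q_i.
First-order condition (treating rivals' output as given): 150 - q_i - (1/2)·Σ_{j≠i} q_j = 0.
With identical firms every q_j equals q_i, so Σ_{j≠i} q_j = 2q_i and 150 = 2q_i, giving q_i = 75.
Price P = 165 - (1/2)·225 = 105/2.
Rigel's profit: (105/2 - 15)·75 - 1037 = 1775.5000.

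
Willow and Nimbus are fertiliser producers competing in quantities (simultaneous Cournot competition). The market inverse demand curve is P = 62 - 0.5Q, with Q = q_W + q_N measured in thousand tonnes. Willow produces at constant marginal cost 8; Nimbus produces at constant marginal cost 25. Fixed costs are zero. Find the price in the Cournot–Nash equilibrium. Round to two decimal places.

Willow's profit: π_W = (62 - 0.5Q)q_W - (8q_W). Setting ∂π_W/∂q_W = 0: 54 - q_W - (1/2)(q_N) = 0.
Nimbus's profit: π_N = (62 - 0.5Q)q_N - (25q_N). Setting ∂π_N/∂q_N = 0: 37 - q_N - (1/2)(q_W) = 0.
Rearranging gives the reaction functions q_W = (54 - (1/2)q_N) and q_N = (37 - (1/2)q_W).
Solving the pair: q_W = 142/3, q_N = 40/3.
Total output Q = 182/3, so price P = 62 - (1/2)·(182/3) = 95/3.

31.67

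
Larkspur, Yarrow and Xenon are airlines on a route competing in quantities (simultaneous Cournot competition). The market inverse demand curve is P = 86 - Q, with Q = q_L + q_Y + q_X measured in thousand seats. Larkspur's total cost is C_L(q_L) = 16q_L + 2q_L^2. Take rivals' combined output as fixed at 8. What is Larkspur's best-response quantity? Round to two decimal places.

With rivals' combined output fixed at 8, Larkspur's profit is π_L = (86 - 8 - q_L)q_L - (16q_L + 2q_L²) = (78 - q_L)q_L - (16q_L + 2q_L²).
∂π_L/∂q_L = 62 - 6q_L = 0, so q_L = 31/3.

10.33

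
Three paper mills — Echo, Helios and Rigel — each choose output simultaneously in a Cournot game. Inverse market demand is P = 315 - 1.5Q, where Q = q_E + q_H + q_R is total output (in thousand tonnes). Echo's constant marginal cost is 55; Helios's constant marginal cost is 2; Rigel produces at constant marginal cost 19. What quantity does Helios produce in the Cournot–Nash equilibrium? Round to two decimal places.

63.83

Echo's profit: π_E = (315 - 1.5Q)q_E - (55q_E). Setting ∂π_E/∂q_E = 0: 260 - 3q_E - (3/2)(q_H + q_R) = 0.
Helios's profit: π_H = (315 - 1.5Q)q_H - (2q_H). Setting ∂π_H/∂q_H = 0: 313 - 3q_H - (3/2)(q_E + q_R) = 0.
Rigel's first-order condition: 296 - 3q_R - (3/2)(q_E + q_H) = 0.
Adding the 3 conditions: 869 − 3Q − 3Q = 0, i.e. Q = 869/6.
Back-substituting: q_E = (260 − 869/4)/(3/2) = 57/2, q_H = (313 − 869/4)/(3/2) = 383/6, q_R = (296 − 869/4)/(3/2) = 105/2.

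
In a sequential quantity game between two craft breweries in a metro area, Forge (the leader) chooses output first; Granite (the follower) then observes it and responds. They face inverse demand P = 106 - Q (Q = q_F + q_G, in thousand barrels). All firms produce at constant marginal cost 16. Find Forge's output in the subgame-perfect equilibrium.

45

The follower Granite best-responds to any q_F: π_G = (106 - Q)q_G - 16q_G.
Setting the follower's marginal profit to zero, 90 - q_F - 2q_G = 0, i.e. q_G = (90 - q_F)/2.
Forge substitutes q_G(q_F) into its own profit: π_F = q_F(106 - q_F - (90 - q_F)/2) - 16q_F = (61 - (1/2)q_F)q_F - 16q_F.
Maximising: ∂π_F/∂q_F = 45 - q_F = 0, giving q_F = 45.
Then q_G = (90 - 45)/2 = 45/2.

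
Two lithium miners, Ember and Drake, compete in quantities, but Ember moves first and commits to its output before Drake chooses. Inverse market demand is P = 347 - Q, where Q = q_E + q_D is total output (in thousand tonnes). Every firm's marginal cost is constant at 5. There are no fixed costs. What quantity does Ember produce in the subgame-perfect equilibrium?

171

Solve by backward induction. Given q_E, the follower Drake maximises π_D = (347 - q_E - q_D)q_D - 5q_D.
Follower FOC: 342 - q_E - 2q_D = 0, so q_D(q_E) = (342 - q_E)/2.
The leader anticipates this reaction. Substituting into P = 347 - Q gives P = 176 - (1/2)q_E, so π_E = (176 - (1/2)q_E)q_E - 5q_E.
The leader's first-order condition 171 - q_E = 0 yields q_E = 171.
Then q_D = (342 - 171)/2 = 171/2.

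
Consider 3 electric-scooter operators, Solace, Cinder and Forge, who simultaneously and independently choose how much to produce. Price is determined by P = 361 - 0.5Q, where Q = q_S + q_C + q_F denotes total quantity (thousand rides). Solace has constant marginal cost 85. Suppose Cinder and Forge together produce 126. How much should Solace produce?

213

With rivals' combined output fixed at 126, Solace's profit is π_S = (361 - (1/2)·126 - (1/2)q_S)q_S - (85q_S) = (298 - (1/2)q_S)q_S - (85q_S).
∂π_S/∂q_S = 213 - q_S = 0, so q_S = 213.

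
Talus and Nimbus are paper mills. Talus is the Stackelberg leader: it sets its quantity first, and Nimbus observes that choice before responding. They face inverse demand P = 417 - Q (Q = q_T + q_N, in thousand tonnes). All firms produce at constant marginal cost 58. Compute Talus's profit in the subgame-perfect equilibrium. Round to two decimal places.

Solve by backward induction. Given q_T, the follower Nimbus maximises π_N = (417 - q_T - q_N)q_N - 58q_N.
Setting the follower's marginal profit to zero, 359 - q_T - 2q_N = 0, i.e. q_N = (359 - q_T)/2.
Talus substitutes q_N(q_T) into its own profit: π_T = q_T(417 - q_T - (359 - q_T)/2) - 58q_T = (475/2 - (1/2)q_T)q_T - 58q_T.
Leader FOC: 359/2 - q_T = 0, so q_T = 359/2.
Then q_N = (359 - 359/2)/2 = 359/4.
Price P = 417 - 1077/4 = 591/4.
Talus's profit: (591/4 - 58)·(359/2) = 16110.1250.

16110.13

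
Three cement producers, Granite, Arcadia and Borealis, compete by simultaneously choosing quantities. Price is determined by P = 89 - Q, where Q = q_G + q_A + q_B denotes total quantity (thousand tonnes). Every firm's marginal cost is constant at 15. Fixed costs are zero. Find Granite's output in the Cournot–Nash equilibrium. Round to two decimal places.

Each firm earns π_i = (89 - Q)q_i - 15q_i.
First-order condition (treating rivals' output as given): 74 - 2q_i - Σ_{j≠i} q_j = 0.
By symmetry each firm produces the same amount; substituting Σ_{j≠i} q_j = 2q_i yields q_i = 74/4 = 37/2.

18.50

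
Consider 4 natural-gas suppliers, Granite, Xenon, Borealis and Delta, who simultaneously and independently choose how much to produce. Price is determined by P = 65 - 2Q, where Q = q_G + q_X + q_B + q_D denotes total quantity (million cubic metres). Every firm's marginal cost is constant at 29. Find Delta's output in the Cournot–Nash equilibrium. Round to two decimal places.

Each firm earns π_i = (65 - 2Q)q_i - 29q_i.
Setting ∂π_i/∂q_i = 0 with rivals' quantities fixed: 36 - 4q_i - 2·Σ_{j≠i} q_j = 0.
By symmetry each firm produces the same amount; substituting Σ_{j≠i} q_j = 3q_i yields q_i = 36/10 = 18/5.

3.60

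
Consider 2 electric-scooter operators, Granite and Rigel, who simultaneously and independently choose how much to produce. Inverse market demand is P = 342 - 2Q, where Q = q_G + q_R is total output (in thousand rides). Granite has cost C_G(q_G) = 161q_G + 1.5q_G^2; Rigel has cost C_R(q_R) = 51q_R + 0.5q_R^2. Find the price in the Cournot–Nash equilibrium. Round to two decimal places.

213.10

Granite's profit: π_G = (342 - 2Q)q_G - (161q_G + (3/2)q_G²). Setting ∂π_G/∂q_G = 0: 181 - 7q_G - 2(q_R) = 0.
Rigel's profit: π_R = (342 - 2Q)q_R - (51q_R + (1/2)q_R²). Setting ∂π_R/∂q_R = 0: 291 - 5q_R - 2(q_G) = 0.
Best responses: q_G = (181 - 2q_R)/7, q_R = (291 - 2q_G)/5.
Solving the pair: q_G = 323/31, q_R = 1675/31.
Total output Q = 1998/31, so price P = 342 - 2·(1998/31) = 213.0968.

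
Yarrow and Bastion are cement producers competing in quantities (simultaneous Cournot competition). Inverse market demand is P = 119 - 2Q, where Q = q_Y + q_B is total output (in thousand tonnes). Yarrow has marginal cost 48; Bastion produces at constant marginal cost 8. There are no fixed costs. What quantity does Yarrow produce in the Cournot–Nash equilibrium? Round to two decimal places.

5.17

Yarrow's profit: π_Y = (119 - 2Q)q_Y - (48q_Y). Setting ∂π_Y/∂q_Y = 0: 71 - 4q_Y - 2(q_B) = 0.
Bastion's profit: π_B = (119 - 2Q)q_B - (8q_B). Setting ∂π_B/∂q_B = 0: 111 - 4q_B - 2(q_Y) = 0.
Rearranging gives the reaction functions q_Y = (71 - 2q_B)/4 and q_B = (111 - 2q_Y)/4.
Solving the pair: q_Y = 31/6, q_B = 151/6.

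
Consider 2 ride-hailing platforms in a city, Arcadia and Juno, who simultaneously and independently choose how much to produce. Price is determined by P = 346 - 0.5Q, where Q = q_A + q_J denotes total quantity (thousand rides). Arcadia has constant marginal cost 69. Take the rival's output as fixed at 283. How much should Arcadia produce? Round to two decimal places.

135.50

With the rival's output fixed at 283, Arcadia's profit is π_A = (346 - (1/2)·283 - (1/2)q_A)q_A - (69q_A) = (409/2 - (1/2)q_A)q_A - (69q_A).
∂π_A/∂q_A = 271/2 - q_A = 0, so q_A = 271/2.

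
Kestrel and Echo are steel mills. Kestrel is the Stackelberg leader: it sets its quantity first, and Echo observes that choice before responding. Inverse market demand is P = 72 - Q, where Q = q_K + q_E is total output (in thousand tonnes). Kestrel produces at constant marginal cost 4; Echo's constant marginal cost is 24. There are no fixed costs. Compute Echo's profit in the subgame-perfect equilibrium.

The follower Echo best-responds to any q_K: π_E = (72 - Q)q_E - 24q_E.
Setting the follower's marginal profit to zero, 48 - q_K - 2q_E = 0, i.e. q_E = (48 - q_K)/2.
Kestrel substitutes q_E(q_K) into its own profit: π_K = q_K(72 - q_K - (48 - q_K)/2) - 4q_K = (48 - (1/2)q_K)q_K - 4q_K.
The leader's first-order condition 44 - q_K = 0 yields q_K = 44.
Then q_E = (48 - 44)/2 = 2.
Price P = 72 - 46 = 26.
Echo's profit: (26 - 24)·2 = 4.

4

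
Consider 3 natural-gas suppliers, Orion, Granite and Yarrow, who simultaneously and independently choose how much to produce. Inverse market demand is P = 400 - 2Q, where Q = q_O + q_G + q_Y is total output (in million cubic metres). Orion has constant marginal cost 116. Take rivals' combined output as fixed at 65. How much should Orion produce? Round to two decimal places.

With rivals' combined output fixed at 65, Orion's profit is π_O = (400 - 2·65 - 2q_O)q_O - (116q_O) = (270 - 2q_O)q_O - (116q_O).
∂π_O/∂q_O = 154 - 4q_O = 0, so q_O = 77/2.

38.50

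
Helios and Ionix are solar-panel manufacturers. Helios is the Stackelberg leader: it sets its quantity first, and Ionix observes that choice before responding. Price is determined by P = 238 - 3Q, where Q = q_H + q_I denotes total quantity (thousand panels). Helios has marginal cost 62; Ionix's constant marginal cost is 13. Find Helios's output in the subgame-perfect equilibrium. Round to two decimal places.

Solve by backward induction. Given q_H, the follower Ionix maximises π_I = (238 - 3q_H - 3q_I)q_I - 13q_I.
Setting the follower's marginal profit to zero, 225 - 3q_H - 6q_I = 0, i.e. q_I = (225 - 3q_H)/6.
Helios substitutes q_I(q_H) into its own profit: π_H = q_H(238 - 3q_H - (225 - 3q_H)/2) - 62q_H = (251/2 - (3/2)q_H)q_H - 62q_H.
Leader FOC: 127/2 - 3q_H = 0, so q_H = 127/6.
Then q_I = (225 - 3·(127/6))/6 = 323/12.

21.17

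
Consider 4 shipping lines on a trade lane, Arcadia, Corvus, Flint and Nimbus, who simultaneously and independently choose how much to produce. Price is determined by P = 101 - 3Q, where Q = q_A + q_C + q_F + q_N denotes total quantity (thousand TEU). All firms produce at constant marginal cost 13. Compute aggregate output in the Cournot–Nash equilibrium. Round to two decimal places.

Each firm earns π_i = (101 - 3Q)q_i - 13q_i.
First-order condition (treating rivals' output as given): 88 - 6q_i - 3·Σ_{j≠i} q_j = 0.
By symmetry each firm produces the same amount; substituting Σ_{j≠i} q_j = 3q_i yields q_i = 88/15.
Total output Q = 88/15 + 88/15 + 88/15 + 88/15 = 352/15.

23.47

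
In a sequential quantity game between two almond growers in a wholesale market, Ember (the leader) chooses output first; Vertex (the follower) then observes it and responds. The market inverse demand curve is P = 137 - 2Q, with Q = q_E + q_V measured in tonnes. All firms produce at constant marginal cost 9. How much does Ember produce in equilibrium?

The follower Vertex best-responds to any q_E: π_V = (137 - 2Q)q_V - 9q_V.
∂π_V/∂q_V = 128 - 2q_E - 4q_V = 0 gives the reaction function q_V = (128 - 2q_E)/4.
Ember substitutes q_V(q_E) into its own profit: π_E = q_E(137 - 2q_E - (128 - 2q_E)/2) - 9q_E = (73 - q_E)q_E - 9q_E.
The leader's first-order condition 64 - 2q_E = 0 yields q_E = 32.
Then q_V = (128 - 2·32)/4 = 16.

32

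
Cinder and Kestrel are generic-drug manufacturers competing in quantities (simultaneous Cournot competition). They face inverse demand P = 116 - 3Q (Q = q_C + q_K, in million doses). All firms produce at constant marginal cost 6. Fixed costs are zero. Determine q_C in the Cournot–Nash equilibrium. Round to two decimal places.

Each firm earns π_i = (116 - 3Q)q_i - 6q_i.
First-order condition (treating rivals' output as given): 110 - 6q_i - 3q_j = 0.
By symmetry each firm produces the same amount; substituting q_j = q_i yields q_i = 110/9.

12.22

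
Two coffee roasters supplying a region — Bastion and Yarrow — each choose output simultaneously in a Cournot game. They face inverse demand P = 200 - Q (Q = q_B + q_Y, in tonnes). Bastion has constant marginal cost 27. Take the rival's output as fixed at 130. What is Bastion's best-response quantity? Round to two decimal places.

With the rival's output fixed at 130, Bastion's profit is π_B = (200 - 130 - q_B)q_B - (27q_B) = (70 - q_B)q_B - (27q_B).
∂π_B/∂q_B = 43 - 2q_B = 0, so q_B = 43/2.

21.50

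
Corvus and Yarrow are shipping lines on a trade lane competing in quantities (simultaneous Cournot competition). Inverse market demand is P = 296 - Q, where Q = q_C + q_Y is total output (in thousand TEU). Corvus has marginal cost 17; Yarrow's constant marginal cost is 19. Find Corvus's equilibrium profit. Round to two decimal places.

Corvus's profit: π_C = (296 - Q)q_C - (17q_C). Setting ∂π_C/∂q_C = 0: 279 - 2q_C - (q_Y) = 0.
Yarrow's profit: π_Y = (296 - Q)q_Y - (19q_Y). Setting ∂π_Y/∂q_Y = 0: 277 - 2q_Y - (q_C) = 0.
Best responses: q_C = (279 - q_Y)/2, q_Y = (277 - q_C)/2.
Substituting one into the other gives q_C = 281/3 and q_Y = 275/3.
Price P = 296 - 556/3 = 332/3.
Corvus's profit: (332/3 - 17)·(281/3) = 8773.4444.

8773.44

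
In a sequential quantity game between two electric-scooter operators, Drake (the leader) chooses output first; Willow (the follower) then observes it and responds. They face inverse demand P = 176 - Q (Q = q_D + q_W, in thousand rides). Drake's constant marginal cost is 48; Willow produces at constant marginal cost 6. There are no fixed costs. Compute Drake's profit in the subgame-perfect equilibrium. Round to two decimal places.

The follower Willow best-responds to any q_D: π_W = (176 - Q)q_W - 6q_W.
Follower FOC: 170 - q_D - 2q_W = 0, so q_W(q_D) = (170 - q_D)/2.
The leader anticipates this reaction. Substituting into P = 176 - Q gives P = 91 - (1/2)q_D, so π_D = (91 - (1/2)q_D)q_D - 48q_D.
The leader's first-order condition 43 - q_D = 0 yields q_D = 43.
Then q_W = (170 - 43)/2 = 127/2.
Price P = 176 - 213/2 = 139/2.
Drake's profit: (139/2 - 48)·43 = 1849/2.

924.50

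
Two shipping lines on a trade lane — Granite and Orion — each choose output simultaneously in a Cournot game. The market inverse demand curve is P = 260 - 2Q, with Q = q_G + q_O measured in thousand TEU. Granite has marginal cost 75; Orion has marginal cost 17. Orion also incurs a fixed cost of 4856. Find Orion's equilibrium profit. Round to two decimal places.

177.39

Granite's profit: π_G = (260 - 2Q)q_G - (75q_G). Setting ∂π_G/∂q_G = 0: 185 - 4q_G - 2(q_O) = 0.
Orion's first-order condition: 243 - 4q_O - 2(q_G) = 0.
Rearranging gives the reaction functions q_G = (185 - 2q_O)/4 and q_O = (243 - 2q_G)/4.
Solving the pair: q_G = 127/6, q_O = 301/6.
Price P = 260 - 2·(214/3) = 352/3.
Orion's profit: (352/3 - 17)·(301/6) - 4856 = 177.3889.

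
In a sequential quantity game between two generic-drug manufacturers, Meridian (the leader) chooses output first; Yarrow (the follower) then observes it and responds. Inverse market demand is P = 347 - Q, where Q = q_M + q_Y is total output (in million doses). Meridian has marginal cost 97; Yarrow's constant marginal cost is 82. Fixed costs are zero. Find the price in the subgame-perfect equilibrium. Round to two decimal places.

155.75

The follower Yarrow best-responds to any q_M: π_Y = (347 - Q)q_Y - 82q_Y.
Setting the follower's marginal profit to zero, 265 - q_M - 2q_Y = 0, i.e. q_Y = (265 - q_M)/2.
Meridian substitutes q_Y(q_M) into its own profit: π_M = q_M(347 - q_M - (265 - q_M)/2) - 97q_M = (429/2 - (1/2)q_M)q_M - 97q_M.
The leader's first-order condition 235/2 - q_M = 0 yields q_M = 235/2.
Then q_Y = (265 - 235/2)/2 = 295/4.
Total output Q = 765/4, so price P = 347 - 765/4 = 623/4.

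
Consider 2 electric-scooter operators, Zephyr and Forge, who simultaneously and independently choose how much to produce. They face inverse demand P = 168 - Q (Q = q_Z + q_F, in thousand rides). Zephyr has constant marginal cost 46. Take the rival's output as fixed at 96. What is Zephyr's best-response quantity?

13

With the rival's output fixed at 96, Zephyr's profit is π_Z = (168 - 96 - q_Z)q_Z - (46q_Z) = (72 - q_Z)q_Z - (46q_Z).
∂π_Z/∂q_Z = 26 - 2q_Z = 0, so q_Z = 13.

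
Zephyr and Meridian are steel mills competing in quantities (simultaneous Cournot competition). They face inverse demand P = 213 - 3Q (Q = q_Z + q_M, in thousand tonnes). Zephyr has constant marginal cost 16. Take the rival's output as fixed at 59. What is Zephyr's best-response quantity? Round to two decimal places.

With the rival's output fixed at 59, Zephyr's profit is π_Z = (213 - 3·59 - 3q_Z)q_Z - (16q_Z) = (36 - 3q_Z)q_Z - (16q_Z).
∂π_Z/∂q_Z = 20 - 6q_Z = 0, so q_Z = 10/3.

3.33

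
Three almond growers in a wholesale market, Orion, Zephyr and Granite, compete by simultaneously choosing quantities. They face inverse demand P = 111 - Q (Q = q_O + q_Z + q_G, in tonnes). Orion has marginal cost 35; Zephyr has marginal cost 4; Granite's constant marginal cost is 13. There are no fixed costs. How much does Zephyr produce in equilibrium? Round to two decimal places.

Orion's profit: π_O = (111 - Q)q_O - (35q_O). Setting ∂π_O/∂q_O = 0: 76 - 2q_O - (q_Z + q_G) = 0.
Zephyr's first-order condition: 107 - 2q_Z - (q_O + q_G) = 0.
Granite's first-order condition: 98 - 2q_G - (q_O + q_Z) = 0.
Adding the 3 conditions: 281 − 2Q − 2Q = 0, i.e. Q = 281/4.
Back-substituting: q_O = (76 − 281/4) = 23/4, q_Z = (107 − 281/4) = 147/4, q_G = (98 − 281/4) = 111/4.

36.75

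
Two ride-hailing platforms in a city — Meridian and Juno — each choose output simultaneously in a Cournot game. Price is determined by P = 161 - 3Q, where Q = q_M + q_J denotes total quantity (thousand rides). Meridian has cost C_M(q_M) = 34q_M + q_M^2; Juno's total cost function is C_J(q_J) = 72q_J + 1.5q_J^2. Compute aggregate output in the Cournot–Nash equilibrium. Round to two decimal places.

19.16

Meridian's profit: π_M = (161 - 3Q)q_M - (34q_M + q_M²). Setting ∂π_M/∂q_M = 0: 127 - 8q_M - 3(q_J) = 0.
Juno's first-order condition: 89 - 9q_J - 3(q_M) = 0.
Best responses: q_M = (127 - 3q_J)/8, q_J = (89 - 3q_M)/9.
Substituting one into the other gives q_M = 292/21 and q_J = 331/63.
Total output Q = 292/21 + 331/63 = 1207/63.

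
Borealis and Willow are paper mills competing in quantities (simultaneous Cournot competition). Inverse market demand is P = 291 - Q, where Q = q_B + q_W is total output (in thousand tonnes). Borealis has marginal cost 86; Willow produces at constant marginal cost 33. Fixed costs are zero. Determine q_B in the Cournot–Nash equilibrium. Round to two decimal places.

Borealis's profit: π_B = (291 - Q)q_B - (86q_B). Setting ∂π_B/∂q_B = 0: 205 - 2q_B - (q_W) = 0.
Willow's first-order condition: 258 - 2q_W - (q_B) = 0.
So q_B = (205 - q_W)/2 and q_W = (258 - q_B)/2.
Solving the pair: q_B = 152/3, q_W = 311/3.

50.67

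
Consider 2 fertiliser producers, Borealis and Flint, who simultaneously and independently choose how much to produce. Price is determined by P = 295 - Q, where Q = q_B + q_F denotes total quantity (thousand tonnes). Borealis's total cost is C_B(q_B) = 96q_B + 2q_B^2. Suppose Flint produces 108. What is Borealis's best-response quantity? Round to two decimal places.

With the rival's output fixed at 108, Borealis's profit is π_B = (295 - 108 - q_B)q_B - (96q_B + 2q_B²) = (187 - q_B)q_B - (96q_B + 2q_B²).
∂π_B/∂q_B = 91 - 6q_B = 0, so q_B = 91/6.

15.17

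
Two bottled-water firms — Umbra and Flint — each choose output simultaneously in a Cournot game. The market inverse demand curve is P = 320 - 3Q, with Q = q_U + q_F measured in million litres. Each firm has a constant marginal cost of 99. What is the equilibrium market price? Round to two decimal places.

172.67

Each firm earns π_i = (320 - 3Q)q_i - 99q_i.
First-order condition (treating rivals' output as given): 221 - 6q_i - 3q_j = 0.
With identical firms every q_j equals q_i, so q_j = q_i and 221 = 9q_i, giving q_i = 221/9.
Total output Q = 442/9, so price P = 320 - 3·(442/9) = 518/3.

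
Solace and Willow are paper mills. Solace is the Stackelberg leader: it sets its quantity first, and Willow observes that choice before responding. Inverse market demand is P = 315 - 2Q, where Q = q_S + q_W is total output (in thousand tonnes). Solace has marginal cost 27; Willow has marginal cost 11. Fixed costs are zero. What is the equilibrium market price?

The follower Willow best-responds to any q_S: π_W = (315 - 2Q)q_W - 11q_W.
∂π_W/∂q_W = 304 - 2q_S - 4q_W = 0 gives the reaction function q_W = (304 - 2q_S)/4.
The leader anticipates this reaction. Substituting into P = 315 - 2Q gives P = 163 - q_S, so π_S = (163 - q_S)q_S - 27q_S.
The leader's first-order condition 136 - 2q_S = 0 yields q_S = 68.
Then q_W = (304 - 2·68)/4 = 42.
Total output Q = 110, so price P = 315 - 2·110 = 95.

95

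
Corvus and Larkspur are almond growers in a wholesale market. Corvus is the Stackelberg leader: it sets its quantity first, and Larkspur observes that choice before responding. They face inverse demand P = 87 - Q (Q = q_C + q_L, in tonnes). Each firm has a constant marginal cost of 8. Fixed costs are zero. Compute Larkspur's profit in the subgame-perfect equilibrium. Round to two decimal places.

390.06

The follower Larkspur best-responds to any q_C: π_L = (87 - Q)q_L - 8q_L.
Setting the follower's marginal profit to zero, 79 - q_C - 2q_L = 0, i.e. q_L = (79 - q_C)/2.
Corvus substitutes q_L(q_C) into its own profit: π_C = q_C(87 - q_C - (79 - q_C)/2) - 8q_C = (95/2 - (1/2)q_C)q_C - 8q_C.
The leader's first-order condition 79/2 - q_C = 0 yields q_C = 79/2.
Then q_L = (79 - 79/2)/2 = 79/4.
Price P = 87 - 237/4 = 111/4.
Larkspur's profit: (111/4 - 8)·(79/4) = 390.0625.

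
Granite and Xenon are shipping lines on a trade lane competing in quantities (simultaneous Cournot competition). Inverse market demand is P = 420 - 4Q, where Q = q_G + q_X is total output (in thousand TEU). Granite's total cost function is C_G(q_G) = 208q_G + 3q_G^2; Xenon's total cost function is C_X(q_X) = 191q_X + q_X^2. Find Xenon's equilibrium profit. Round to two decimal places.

1808.07

Granite's profit: π_G = (420 - 4Q)q_G - (208q_G + 3q_G²). Setting ∂π_G/∂q_G = 0: 212 - 14q_G - 4(q_X) = 0.
Xenon's profit: π_X = (420 - 4Q)q_X - (191q_X + q_X²). Setting ∂π_X/∂q_X = 0: 229 - 10q_X - 4(q_G) = 0.
Rearranging gives the reaction functions q_G = (212 - 4q_X)/14 and q_X = (229 - 4q_G)/10.
Solving the pair: q_G = 301/31, q_X = 1179/62.
Price P = 420 - 4·(1781/62) = 305.0968.
Xenon's profit: 305.0968·(1179/62) - 191·(1179/62) - (1179/62)² = 1808.0658.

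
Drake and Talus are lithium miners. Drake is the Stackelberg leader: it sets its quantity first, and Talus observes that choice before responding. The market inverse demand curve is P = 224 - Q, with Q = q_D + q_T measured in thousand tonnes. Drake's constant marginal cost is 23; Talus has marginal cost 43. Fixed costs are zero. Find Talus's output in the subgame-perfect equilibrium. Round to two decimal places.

Solve by backward induction. Given q_D, the follower Talus maximises π_T = (224 - q_D - q_T)q_T - 43q_T.
Follower FOC: 181 - q_D - 2q_T = 0, so q_T(q_D) = (181 - q_D)/2.
The leader anticipates this reaction. Substituting into P = 224 - Q gives P = 267/2 - (1/2)q_D, so π_D = (267/2 - (1/2)q_D)q_D - 23q_D.
The leader's first-order condition 221/2 - q_D = 0 yields q_D = 221/2.
Then q_T = (181 - 221/2)/2 = 141/4.

35.25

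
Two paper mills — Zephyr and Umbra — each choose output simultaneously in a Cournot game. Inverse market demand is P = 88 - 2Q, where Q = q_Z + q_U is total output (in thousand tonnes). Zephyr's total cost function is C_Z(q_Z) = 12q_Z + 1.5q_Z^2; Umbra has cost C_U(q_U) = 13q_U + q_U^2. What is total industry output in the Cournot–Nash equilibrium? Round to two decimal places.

Zephyr's profit: π_Z = (88 - 2Q)q_Z - (12q_Z + (3/2)q_Z²). Setting ∂π_Z/∂q_Z = 0: 76 - 7q_Z - 2(q_U) = 0.
Umbra's profit: π_U = (88 - 2Q)q_U - (13q_U + q_U²). Setting ∂π_U/∂q_U = 0: 75 - 6q_U - 2(q_Z) = 0.
Best responses: q_Z = (76 - 2q_U)/7, q_U = (75 - 2q_Z)/6.
Substituting one into the other gives q_Z = 153/19 and q_U = 373/38.
Total output Q = 153/19 + 373/38 = 679/38.

17.87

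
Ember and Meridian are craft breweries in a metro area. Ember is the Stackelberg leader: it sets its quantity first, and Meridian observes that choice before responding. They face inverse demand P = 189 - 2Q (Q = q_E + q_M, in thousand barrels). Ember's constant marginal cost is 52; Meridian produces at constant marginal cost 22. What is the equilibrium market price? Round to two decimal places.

78.75

The follower Meridian best-responds to any q_E: π_M = (189 - 2Q)q_M - 22q_M.
∂π_M/∂q_M = 167 - 2q_E - 4q_M = 0 gives the reaction function q_M = (167 - 2q_E)/4.
Ember substitutes q_M(q_E) into its own profit: π_E = q_E(189 - 2q_E - (167 - 2q_E)/2) - 52q_E = (211/2 - q_E)q_E - 52q_E.
Maximising: ∂π_E/∂q_E = 107/2 - 2q_E = 0, giving q_E = 107/4.
Then q_M = (167 - 2·(107/4))/4 = 227/8.
Total output Q = 441/8, so price P = 189 - 2·(441/8) = 315/4.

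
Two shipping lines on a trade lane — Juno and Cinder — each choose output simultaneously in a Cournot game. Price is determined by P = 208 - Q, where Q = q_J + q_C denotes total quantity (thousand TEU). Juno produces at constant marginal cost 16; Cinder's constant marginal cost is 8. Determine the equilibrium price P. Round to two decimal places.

77.33

Juno's profit: π_J = (208 - Q)q_J - (16q_J). Setting ∂π_J/∂q_J = 0: 192 - 2q_J - (q_C) = 0.
Cinder's first-order condition: 200 - 2q_C - (q_J) = 0.
Rearranging gives the reaction functions q_J = (192 - q_C)/2 and q_C = (200 - q_J)/2.
Solving the pair: q_J = 184/3, q_C = 208/3.
Total output Q = 392/3, so price P = 208 - 392/3 = 232/3.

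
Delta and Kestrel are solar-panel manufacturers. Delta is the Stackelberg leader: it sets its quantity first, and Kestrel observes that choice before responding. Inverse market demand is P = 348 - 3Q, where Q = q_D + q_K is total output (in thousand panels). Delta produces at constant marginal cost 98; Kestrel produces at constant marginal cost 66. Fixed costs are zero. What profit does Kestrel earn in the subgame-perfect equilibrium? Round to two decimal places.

2494.08

The follower Kestrel best-responds to any q_D: π_K = (348 - 3Q)q_K - 66q_K.
Setting the follower's marginal profit to zero, 282 - 3q_D - 6q_K = 0, i.e. q_K = (282 - 3q_D)/6.
Delta substitutes q_K(q_D) into its own profit: π_D = q_D(348 - 3q_D - (282 - 3q_D)/2) - 98q_D = (207 - (3/2)q_D)q_D - 98q_D.
The leader's first-order condition 109 - 3q_D = 0 yields q_D = 109/3.
Then q_K = (282 - 3·(109/3))/6 = 173/6.
Price P = 348 - 3·(391/6) = 305/2.
Kestrel's profit: (305/2 - 66)·(173/6) = 2494.0833.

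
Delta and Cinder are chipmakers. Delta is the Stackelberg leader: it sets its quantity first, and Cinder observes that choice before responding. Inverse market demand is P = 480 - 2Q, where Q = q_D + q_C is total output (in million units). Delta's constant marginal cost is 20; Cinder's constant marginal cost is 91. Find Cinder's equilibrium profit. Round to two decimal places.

1906.53

The follower Cinder best-responds to any q_D: π_C = (480 - 2Q)q_C - 91q_C.
Setting the follower's marginal profit to zero, 389 - 2q_D - 4q_C = 0, i.e. q_C = (389 - 2q_D)/4.
The leader anticipates this reaction. Substituting into P = 480 - 2Q gives P = 571/2 - q_D, so π_D = (571/2 - q_D)q_D - 20q_D.
The leader's first-order condition 531/2 - 2q_D = 0 yields q_D = 531/4.
Then q_C = (389 - 2·(531/4))/4 = 247/8.
Price P = 480 - 2·(1309/8) = 611/4.
Cinder's profit: (611/4 - 91)·(247/8) = 1906.5313.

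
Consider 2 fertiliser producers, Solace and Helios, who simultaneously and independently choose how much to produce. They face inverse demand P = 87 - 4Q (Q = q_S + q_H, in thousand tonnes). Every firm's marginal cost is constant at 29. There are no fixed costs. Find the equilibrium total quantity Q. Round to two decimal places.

A representative firm's profit is π_i = q_i(87 - 4Q) - 29q_i.
Setting ∂π_i/∂q_i = 0 with rivals' quantities fixed: 58 - 8q_i - 4q_j = 0.
With identical firms every q_j equals q_i, so q_j = q_i and 58 = 12q_i, giving q_i = 29/6.
Total output Q = 29/6 + 29/6 = 29/3.

9.67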